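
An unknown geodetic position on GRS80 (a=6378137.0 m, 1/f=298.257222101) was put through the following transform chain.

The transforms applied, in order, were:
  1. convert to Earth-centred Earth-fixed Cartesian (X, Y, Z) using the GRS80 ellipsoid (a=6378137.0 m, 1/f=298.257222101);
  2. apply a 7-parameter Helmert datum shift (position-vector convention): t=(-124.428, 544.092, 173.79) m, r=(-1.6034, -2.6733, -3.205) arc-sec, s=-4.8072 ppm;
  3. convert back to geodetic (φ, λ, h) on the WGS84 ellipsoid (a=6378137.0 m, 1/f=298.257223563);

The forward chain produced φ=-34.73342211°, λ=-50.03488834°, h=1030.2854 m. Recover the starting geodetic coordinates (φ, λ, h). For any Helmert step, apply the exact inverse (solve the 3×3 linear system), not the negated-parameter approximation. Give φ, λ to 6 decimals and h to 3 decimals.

φ=-34.732977°, λ=-50.036967°, h=1568.617 m

start: φ=-34.733422°, λ=-50.034888°, h=1030.285 m
→ ECEF (a=6378137.000, f=1/298.257223563): X=3371016.3219, Y=-4022392.4426, Z=-3614189.2312
→ Helmert⁻¹: X=3371172.6190, Y=-4022875.3945, Z=-3614455.3602
→ geod (Bowring, a=6378137.000): φ=-34.73297700°, λ=-50.03696700°, h=1568.6170 m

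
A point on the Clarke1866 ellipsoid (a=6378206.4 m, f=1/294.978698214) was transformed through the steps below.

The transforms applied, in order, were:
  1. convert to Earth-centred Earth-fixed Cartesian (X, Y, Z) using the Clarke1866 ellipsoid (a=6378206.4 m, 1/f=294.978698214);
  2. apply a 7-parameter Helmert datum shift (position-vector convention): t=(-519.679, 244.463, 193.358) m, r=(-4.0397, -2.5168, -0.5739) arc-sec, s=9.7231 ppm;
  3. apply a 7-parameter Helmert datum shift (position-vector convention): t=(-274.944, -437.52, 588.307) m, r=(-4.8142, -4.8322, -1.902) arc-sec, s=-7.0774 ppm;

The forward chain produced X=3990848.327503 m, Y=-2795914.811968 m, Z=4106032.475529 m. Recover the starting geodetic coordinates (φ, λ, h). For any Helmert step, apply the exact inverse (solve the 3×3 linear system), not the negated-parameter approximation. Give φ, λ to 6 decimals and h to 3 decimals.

start: X=3990848.3275, Y=-2795914.8120, Z=4106032.4755 m
→ Helmert⁻¹: X=3991273.4726, Y=-2795556.0903, Z=4105314.4724
→ Helmert⁻¹: X=3991812.2065, Y=-2795842.6592, Z=4104977.7364
→ geod (Bowring, a=6378206.400): φ=40.29921700°, λ=-35.00718100°, h=2775.3190 m

φ=40.299217°, λ=-35.007181°, h=2775.319 m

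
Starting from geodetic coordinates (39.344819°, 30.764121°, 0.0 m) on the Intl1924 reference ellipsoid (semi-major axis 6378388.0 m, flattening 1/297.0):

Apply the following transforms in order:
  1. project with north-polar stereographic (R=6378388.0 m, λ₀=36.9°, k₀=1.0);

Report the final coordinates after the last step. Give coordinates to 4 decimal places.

start: φ=39.344819°, λ=30.764121°, h=0.000 m
→ stereo (R=6378388.0, λ₀=36.9°): E=-645341.0979, N=-6003029.3991

E=-645341.0979 m, N=-6003029.3991 m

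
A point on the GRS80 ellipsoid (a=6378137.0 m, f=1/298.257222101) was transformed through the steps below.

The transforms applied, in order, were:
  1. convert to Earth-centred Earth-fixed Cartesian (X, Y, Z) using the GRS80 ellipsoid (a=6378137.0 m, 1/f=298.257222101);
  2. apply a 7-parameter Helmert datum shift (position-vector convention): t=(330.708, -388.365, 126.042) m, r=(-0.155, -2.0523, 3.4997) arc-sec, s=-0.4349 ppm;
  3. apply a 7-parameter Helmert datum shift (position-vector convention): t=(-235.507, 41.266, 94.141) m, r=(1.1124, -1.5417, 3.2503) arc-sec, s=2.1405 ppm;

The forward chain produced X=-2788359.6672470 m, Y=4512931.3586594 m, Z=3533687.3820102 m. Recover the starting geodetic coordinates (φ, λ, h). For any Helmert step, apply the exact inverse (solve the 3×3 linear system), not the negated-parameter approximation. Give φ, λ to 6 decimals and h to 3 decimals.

φ=33.843146°, λ=121.706630°, h=2656.511 m

start: X=-2788359.6672, Y=4512931.3587, Z=3533687.3820 m
→ Helmert⁻¹: X=-2788020.6665, Y=4512943.4230, Z=3533582.1775
→ Helmert⁻¹: X=-2788240.8509, Y=4513378.4038, Z=3533488.8063
→ geod (Bowring, a=6378137.000): φ=33.84314600°, λ=121.70663000°, h=2656.5110 m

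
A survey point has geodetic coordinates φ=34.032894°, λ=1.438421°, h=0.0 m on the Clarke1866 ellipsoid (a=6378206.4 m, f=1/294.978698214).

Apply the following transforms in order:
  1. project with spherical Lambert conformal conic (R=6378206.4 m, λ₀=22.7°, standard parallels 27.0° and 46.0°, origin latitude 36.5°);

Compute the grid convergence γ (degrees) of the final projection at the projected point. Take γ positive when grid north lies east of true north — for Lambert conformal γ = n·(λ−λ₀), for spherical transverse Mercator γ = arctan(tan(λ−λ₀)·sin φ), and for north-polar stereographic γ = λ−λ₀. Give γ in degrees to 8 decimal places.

-12.70567740

start: φ=34.032894°, λ=1.438421°, h=0.000 m
→ into lcc (λ₀=22.7°): φ=34.03289400°, λ−λ₀=-21.26157900°
convergence γ = -12.70567740°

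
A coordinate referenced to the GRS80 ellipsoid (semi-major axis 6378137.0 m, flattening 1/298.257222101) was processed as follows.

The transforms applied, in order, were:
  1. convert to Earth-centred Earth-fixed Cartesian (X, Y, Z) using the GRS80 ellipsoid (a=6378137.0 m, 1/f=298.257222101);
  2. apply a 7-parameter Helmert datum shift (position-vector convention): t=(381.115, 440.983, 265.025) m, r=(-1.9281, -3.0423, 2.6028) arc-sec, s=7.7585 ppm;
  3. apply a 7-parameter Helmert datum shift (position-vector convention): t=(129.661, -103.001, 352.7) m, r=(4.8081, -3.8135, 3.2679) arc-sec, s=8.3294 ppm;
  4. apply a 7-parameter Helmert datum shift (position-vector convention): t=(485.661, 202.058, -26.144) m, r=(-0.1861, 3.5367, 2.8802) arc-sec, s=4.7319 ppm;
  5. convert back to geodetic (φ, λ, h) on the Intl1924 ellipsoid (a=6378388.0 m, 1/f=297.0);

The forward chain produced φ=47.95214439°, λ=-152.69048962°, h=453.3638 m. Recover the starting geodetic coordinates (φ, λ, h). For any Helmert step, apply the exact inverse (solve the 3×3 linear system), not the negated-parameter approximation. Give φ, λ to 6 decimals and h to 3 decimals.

φ=47.941363°, λ=-152.692883°, h=841.675 m

start: φ=47.952144°, λ=-152.690490°, h=453.364 m
→ ECEF (a=6378388.000, f=1/297.0): X=-3803112.4277, Y=-1963732.2035, Z=4713738.9986
→ Helmert⁻¹: X=-3803688.3359, Y=-1963876.1081, Z=4713675.8462
→ Helmert⁻¹: X=-3803730.2801, Y=-1963586.6159, Z=4713399.9840
→ Helmert⁻¹: X=-3804037.1481, Y=-1964008.4159, Z=4713136.1410
→ geod (Bowring, a=6378137.000): φ=47.94136300°, λ=-152.69288300°, h=841.6750 m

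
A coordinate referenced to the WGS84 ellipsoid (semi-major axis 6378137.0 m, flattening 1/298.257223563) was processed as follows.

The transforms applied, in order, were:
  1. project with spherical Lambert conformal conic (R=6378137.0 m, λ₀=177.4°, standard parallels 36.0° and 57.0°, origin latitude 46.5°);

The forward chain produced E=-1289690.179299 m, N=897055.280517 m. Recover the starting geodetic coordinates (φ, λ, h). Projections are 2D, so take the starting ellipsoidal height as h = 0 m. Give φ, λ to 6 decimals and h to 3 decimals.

φ=53.193297°, λ=157.649894°, h=0.000 m

start: E=-1289690.1793, N=897055.2805 m
→ lcc⁻¹: φ=53.19329700°, λ=157.64989400°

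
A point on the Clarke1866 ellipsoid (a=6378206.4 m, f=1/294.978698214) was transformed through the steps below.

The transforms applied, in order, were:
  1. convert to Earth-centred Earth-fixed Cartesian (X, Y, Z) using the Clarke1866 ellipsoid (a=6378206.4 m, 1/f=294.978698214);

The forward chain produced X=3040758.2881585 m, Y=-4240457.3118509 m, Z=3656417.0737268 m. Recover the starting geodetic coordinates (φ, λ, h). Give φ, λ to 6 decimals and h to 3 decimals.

φ=35.203134°, λ=-54.356350°, h=522.077 m

start: X=3040758.2882, Y=-4240457.3119, Z=3656417.0737 m
→ geod (Bowring, a=6378206.400): φ=35.20313400°, λ=-54.35635000°, h=522.0770 m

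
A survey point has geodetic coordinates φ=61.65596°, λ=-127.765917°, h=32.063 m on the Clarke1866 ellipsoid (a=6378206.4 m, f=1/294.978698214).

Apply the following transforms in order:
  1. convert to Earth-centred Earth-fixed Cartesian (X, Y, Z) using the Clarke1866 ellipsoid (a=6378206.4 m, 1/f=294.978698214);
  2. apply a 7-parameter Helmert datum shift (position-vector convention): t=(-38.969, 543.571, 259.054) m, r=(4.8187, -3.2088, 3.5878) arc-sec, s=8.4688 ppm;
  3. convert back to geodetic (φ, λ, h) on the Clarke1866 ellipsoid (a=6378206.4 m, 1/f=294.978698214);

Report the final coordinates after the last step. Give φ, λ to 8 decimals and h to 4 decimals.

start: φ=61.655960°, λ=-127.765917°, h=32.063 m
→ ECEF (a=6378206.400, f=1/294.978698214): X=-1859439.9247, Y=-2400122.2431, Z=5590246.4608
→ Helmert 7p (PV): X=-1859539.8590, Y=-2399761.9407, Z=5590467.8590
→ geod (Bowring, a=6378206.400): φ=61.65866908°, λ=-127.77157244°, h=120.7644 m

φ=61.65866908°, λ=-127.77157244°, h=120.7644 m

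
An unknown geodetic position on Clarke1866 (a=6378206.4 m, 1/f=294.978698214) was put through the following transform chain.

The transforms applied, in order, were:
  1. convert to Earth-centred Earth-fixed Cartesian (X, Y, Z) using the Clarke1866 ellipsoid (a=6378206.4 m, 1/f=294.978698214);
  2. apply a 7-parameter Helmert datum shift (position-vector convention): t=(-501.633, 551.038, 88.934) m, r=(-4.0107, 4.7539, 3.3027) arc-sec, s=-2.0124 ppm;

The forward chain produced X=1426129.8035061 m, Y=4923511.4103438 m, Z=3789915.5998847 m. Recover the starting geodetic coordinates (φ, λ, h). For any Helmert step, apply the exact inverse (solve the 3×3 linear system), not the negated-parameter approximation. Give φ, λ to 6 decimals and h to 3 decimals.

start: X=1426129.8035, Y=4923511.4103, Z=3789915.5999 m
→ Helmert⁻¹: X=1426625.7828, Y=4922873.7426, Z=3789962.8952
→ geod (Bowring, a=6378206.400): φ=36.66695200°, λ=73.83865900°, h=3924.2420 m

φ=36.666952°, λ=73.838659°, h=3924.242 m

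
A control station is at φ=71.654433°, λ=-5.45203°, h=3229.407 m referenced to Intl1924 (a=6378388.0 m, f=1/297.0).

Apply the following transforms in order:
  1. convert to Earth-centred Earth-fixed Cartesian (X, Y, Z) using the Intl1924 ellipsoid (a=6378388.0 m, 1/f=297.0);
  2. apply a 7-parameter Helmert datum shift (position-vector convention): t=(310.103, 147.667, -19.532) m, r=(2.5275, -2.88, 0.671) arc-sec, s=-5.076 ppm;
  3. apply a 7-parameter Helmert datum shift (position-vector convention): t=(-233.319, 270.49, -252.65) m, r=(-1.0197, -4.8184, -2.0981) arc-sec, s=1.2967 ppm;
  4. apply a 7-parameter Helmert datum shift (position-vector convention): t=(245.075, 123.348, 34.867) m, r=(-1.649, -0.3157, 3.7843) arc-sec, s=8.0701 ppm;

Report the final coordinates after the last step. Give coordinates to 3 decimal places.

X=2005688.907 m, Y=-190854.109 m, Z=6034734.927 m

start: φ=71.654433°, λ=-5.452030°, h=3229.407 m
→ ECEF (a=6378388.000, f=1/297.0): X=2005590.7359, Y=-191421.8412, Z=6034868.2926
→ Helmert 7p (PV): X=2005807.0190, Y=-191340.6271, Z=6034843.7852
→ Helmert 7p (PV): X=2005433.3789, Y=-191060.9539, Z=6034646.7627
→ Helmert 7p (PV): X=2005688.9069, Y=-190854.1094, Z=6034734.9269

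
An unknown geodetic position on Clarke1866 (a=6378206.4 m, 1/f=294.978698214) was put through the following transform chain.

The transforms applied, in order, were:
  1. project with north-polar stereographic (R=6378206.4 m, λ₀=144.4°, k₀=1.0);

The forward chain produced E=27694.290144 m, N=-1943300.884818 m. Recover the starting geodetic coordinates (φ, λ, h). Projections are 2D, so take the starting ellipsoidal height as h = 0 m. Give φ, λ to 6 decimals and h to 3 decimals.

start: E=27694.2901, N=-1943300.8848 m
→ stereo⁻¹: φ=72.67468000°, λ=145.21647600°

φ=72.674680°, λ=145.216476°, h=0.000 m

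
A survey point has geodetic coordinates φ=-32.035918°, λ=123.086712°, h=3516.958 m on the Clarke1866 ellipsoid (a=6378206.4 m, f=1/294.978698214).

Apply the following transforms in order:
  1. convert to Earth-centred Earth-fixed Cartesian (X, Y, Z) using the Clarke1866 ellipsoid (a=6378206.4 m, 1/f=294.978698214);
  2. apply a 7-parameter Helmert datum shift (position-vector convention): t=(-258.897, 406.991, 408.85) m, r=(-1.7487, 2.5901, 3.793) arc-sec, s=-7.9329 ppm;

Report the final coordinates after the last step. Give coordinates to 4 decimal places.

start: φ=-32.035918°, λ=123.086712°, h=3516.958 m
→ ECEF (a=6378206.400, f=1/294.978698214): X=-2956113.7465, Y=4536968.9987, Z=-3365494.2630
→ Helmert 7p (PV): X=-2956474.8832, Y=4537257.1067, Z=-3365060.0586

X=-2956474.8832 m, Y=4537257.1067 m, Z=-3365060.0586 m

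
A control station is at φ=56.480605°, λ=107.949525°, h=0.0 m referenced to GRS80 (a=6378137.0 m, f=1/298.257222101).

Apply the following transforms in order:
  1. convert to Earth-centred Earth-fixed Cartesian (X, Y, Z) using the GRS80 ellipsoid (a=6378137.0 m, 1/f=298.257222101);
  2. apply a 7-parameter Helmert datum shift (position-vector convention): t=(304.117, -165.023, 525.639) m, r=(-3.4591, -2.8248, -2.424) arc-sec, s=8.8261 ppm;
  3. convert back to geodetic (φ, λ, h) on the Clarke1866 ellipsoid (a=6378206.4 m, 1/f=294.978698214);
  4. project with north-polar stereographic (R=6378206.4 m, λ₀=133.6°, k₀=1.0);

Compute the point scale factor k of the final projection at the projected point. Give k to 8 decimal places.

1.09066121

start: φ=56.480605°, λ=107.949525°, h=0.000 m
→ ECEF (a=6378137.000, f=1/298.257222101): X=-1087980.7134, Y=3358524.7650, Z=5294180.2035
→ Helmert 7p (PV): X=-1087719.2342, Y=3358490.9558, Z=5294681.3458
→ geod (Bowring, a=6378206.400): φ=56.48590387°, λ=107.94565685°, h=451.3656 m
→ into stereo (λ₀=133.6°): φ=56.48590387°, λ−λ₀=-25.65434315°
scale k = 1.09066121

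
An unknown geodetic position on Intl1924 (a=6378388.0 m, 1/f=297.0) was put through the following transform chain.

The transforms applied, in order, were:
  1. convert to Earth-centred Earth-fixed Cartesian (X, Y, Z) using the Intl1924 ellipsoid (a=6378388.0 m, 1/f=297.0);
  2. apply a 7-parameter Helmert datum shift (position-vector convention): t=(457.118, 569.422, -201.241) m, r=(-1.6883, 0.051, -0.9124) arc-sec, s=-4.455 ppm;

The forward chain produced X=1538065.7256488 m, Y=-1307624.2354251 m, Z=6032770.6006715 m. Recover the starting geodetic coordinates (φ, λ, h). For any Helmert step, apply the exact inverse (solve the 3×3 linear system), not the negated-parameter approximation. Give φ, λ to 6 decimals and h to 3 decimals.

start: X=1538065.7256, Y=-1307624.2354, Z=6032770.6007 m
→ Helmert⁻¹: X=1537619.7530, Y=-1308242.0646, Z=6032988.3908
→ geod (Bowring, a=6378388.000): φ=71.61385600°, λ=-40.39189700°, h=2752.5450 m

φ=71.613856°, λ=-40.391897°, h=2752.545 m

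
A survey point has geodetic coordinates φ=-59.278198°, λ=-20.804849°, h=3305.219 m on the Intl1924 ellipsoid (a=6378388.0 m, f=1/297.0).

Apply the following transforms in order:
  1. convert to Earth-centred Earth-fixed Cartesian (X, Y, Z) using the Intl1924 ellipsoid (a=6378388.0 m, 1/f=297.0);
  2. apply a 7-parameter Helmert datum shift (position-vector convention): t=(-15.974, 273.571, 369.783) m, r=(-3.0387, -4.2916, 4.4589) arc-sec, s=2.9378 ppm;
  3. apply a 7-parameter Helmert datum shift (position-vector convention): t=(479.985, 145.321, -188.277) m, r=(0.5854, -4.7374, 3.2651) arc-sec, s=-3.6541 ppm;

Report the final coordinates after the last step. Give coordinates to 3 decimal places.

X=3055975.014 m, Y=-1160399.965 m, Z=-5462458.079 m

start: φ=-59.278198°, λ=-20.804849°, h=3305.219 m
→ ECEF (a=6378388.000, f=1/297.0): X=3055230.6079, Y=-1160869.1235, Z=-5462791.0467
→ Helmert 7p (PV): X=3055362.3651, Y=-1160613.3950, Z=-5462356.6421
→ Helmert 7p (PV): X=3055975.0141, Y=-1160399.9652, Z=-5462458.0791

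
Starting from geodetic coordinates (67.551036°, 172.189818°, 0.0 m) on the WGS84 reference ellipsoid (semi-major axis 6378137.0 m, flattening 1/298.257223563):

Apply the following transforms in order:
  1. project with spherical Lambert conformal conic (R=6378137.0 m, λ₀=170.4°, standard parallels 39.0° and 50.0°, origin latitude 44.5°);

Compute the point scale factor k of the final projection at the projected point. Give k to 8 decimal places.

1.09963095

start: φ=67.551036°, λ=172.189818°, h=0.000 m
→ into lcc (λ₀=170.4°): φ=67.55103600°, λ−λ₀=1.78981800°
scale k = 1.09963095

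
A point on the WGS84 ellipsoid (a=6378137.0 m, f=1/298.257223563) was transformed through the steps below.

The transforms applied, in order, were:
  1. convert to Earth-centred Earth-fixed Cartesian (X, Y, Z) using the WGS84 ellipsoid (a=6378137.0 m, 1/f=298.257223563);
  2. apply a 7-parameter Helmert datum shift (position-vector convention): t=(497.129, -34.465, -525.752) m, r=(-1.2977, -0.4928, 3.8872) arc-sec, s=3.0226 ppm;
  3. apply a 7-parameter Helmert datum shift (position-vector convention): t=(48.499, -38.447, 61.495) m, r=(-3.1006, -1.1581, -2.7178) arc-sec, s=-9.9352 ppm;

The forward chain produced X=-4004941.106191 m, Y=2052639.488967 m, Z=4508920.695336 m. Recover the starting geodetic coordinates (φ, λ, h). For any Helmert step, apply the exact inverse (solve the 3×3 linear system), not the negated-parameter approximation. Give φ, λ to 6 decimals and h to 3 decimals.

φ=45.247614°, λ=152.866543°, h=3840.293 m

start: X=-4004941.1062, Y=2052639.4890, Z=4508920.6953 m
→ Helmert⁻¹: X=-4005031.1252, Y=2052577.7793, Z=4508957.3386
→ Helmert⁻¹: X=-4005466.6895, Y=2052653.1547, Z=4509491.9441
→ geod (Bowring, a=6378137.000): φ=45.24761400°, λ=152.86654300°, h=3840.2930 m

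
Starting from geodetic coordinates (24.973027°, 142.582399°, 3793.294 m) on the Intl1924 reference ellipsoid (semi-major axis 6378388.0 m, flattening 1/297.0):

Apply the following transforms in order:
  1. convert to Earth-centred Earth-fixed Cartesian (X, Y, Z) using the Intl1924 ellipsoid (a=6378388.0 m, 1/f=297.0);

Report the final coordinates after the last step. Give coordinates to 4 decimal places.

start: φ=24.973027°, λ=142.582399°, h=3793.294 m
→ ECEF (a=6378388.000, f=1/297.0): X=-4597751.8402, Y=3517485.2697, Z=2678003.5830

X=-4597751.8402 m, Y=3517485.2697 m, Z=2678003.5830 m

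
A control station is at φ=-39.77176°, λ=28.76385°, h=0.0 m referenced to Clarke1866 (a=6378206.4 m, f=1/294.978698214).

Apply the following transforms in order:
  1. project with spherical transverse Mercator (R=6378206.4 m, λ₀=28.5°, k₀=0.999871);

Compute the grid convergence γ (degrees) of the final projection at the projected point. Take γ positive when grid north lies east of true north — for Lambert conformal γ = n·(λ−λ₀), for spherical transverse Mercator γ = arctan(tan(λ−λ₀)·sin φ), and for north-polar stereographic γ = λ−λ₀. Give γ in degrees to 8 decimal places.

start: φ=-39.771760°, λ=28.763850°, h=0.000 m
→ into tm (λ₀=28.5°): φ=-39.77176000°, λ−λ₀=0.26385000°
convergence γ = -0.16879372°

-0.16879372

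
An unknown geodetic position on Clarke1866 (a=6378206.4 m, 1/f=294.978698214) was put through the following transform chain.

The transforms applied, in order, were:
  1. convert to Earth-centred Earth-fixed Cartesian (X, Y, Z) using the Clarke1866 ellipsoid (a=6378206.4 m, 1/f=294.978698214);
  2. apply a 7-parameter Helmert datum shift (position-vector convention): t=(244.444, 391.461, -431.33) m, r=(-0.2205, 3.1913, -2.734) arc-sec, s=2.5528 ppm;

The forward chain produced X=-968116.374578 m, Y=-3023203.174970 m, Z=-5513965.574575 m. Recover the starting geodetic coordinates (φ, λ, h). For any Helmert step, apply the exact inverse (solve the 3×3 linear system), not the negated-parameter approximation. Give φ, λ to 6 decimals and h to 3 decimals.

φ=-60.233532°, λ=-107.756410°, h=339.880 m

start: X=-968116.3746, Y=-3023203.1750, Z=-5513965.5746 m
→ Helmert⁻¹: X=-968232.9647, Y=-3023593.8570, Z=-5513538.3823
→ geod (Bowring, a=6378206.400): φ=-60.23353200°, λ=-107.75641000°, h=339.8800 m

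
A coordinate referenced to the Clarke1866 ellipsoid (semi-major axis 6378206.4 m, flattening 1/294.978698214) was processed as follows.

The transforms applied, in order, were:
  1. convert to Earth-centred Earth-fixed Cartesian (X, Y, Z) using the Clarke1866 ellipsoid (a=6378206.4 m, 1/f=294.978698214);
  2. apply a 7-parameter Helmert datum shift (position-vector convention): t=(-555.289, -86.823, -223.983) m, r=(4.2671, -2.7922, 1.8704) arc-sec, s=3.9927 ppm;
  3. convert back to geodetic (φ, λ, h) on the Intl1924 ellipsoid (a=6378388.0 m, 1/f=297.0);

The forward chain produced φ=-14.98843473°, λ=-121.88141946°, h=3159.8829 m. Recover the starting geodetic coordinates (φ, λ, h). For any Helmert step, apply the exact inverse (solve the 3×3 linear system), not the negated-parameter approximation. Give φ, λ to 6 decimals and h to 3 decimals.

start: φ=-14.988435°, λ=-121.881419°, h=3159.883 m
→ ECEF (a=6378388.000, f=1/297.0): X=-3256558.4153, Y=-5235663.7204, Z=-1639700.6195
→ Helmert⁻¹: X=-3256059.7934, Y=-5235560.3809, Z=-1639317.7029
→ geod (Bowring, a=6378206.400): φ=-14.98657300°, λ=-121.87799200°, h=2913.0780 m

φ=-14.986573°, λ=-121.877992°, h=2913.078 m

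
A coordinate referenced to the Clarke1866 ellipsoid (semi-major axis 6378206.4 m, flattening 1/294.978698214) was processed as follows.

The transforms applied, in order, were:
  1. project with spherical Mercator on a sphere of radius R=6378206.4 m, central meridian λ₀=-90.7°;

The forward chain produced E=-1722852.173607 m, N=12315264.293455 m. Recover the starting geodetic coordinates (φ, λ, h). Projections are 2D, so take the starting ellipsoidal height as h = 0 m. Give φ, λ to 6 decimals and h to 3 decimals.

φ=73.496190°, λ=-106.176476°, h=0.000 m

start: E=-1722852.1736, N=12315264.2935 m
→ merc⁻¹: φ=73.49619000°, λ=-106.17647600°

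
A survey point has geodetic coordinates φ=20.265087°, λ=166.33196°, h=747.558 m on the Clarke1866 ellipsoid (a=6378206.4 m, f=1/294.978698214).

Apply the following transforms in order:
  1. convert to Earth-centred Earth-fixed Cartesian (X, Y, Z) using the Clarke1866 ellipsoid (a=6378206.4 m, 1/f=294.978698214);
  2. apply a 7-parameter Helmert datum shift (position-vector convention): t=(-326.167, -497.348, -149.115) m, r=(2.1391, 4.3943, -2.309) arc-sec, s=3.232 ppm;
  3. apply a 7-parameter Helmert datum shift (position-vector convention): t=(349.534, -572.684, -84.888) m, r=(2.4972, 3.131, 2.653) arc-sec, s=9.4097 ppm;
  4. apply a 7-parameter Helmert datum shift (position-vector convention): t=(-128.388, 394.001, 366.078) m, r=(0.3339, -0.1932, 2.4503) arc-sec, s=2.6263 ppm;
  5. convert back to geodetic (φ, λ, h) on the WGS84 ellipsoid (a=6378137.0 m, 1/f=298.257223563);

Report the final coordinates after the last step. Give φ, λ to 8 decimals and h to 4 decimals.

φ=20.26730869°, λ=166.33957623°, h=878.0765 m

start: φ=20.265087°, λ=166.331960°, h=747.558 m
→ ECEF (a=6378206.400, f=1/294.978698214): X=-5816996.5358, Y=1414593.7845, Z=2195378.7972
→ Helmert 7p (PV): X=-5817278.8969, Y=1414143.3586, Z=2195375.3746
→ Helmert 7p (PV): X=-5816968.9657, Y=1413482.5789, Z=2195416.5696
→ Helmert 7p (PV): X=-5817131.4786, Y=1413807.6360, Z=2195785.2531
→ geod (Bowring, a=6378137.000): φ=20.26730869°, λ=166.33957623°, h=878.0765 m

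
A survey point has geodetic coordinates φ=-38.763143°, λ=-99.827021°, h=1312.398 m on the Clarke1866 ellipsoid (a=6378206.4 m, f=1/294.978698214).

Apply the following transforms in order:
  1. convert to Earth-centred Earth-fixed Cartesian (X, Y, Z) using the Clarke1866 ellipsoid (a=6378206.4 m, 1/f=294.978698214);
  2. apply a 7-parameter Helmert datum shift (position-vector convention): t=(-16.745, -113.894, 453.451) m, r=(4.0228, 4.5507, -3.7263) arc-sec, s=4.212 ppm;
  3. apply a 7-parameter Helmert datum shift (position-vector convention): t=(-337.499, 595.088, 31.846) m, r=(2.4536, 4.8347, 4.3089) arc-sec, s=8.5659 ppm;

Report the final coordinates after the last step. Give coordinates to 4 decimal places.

start: φ=-38.763143°, λ=-99.827021°, h=1312.398 m
→ ECEF (a=6378206.400, f=1/294.978698214): X=-850125.2700, Y=-4907899.3918, Z=-3972474.2757
→ Helmert 7p (PV): X=-850321.9031, Y=-4907941.1239, Z=-3972114.5205
→ Helmert 7p (PV): X=-850657.2618, Y=-4907358.5901, Z=-3972155.1505

X=-850657.2618 m, Y=-4907358.5901 m, Z=-3972155.1505 m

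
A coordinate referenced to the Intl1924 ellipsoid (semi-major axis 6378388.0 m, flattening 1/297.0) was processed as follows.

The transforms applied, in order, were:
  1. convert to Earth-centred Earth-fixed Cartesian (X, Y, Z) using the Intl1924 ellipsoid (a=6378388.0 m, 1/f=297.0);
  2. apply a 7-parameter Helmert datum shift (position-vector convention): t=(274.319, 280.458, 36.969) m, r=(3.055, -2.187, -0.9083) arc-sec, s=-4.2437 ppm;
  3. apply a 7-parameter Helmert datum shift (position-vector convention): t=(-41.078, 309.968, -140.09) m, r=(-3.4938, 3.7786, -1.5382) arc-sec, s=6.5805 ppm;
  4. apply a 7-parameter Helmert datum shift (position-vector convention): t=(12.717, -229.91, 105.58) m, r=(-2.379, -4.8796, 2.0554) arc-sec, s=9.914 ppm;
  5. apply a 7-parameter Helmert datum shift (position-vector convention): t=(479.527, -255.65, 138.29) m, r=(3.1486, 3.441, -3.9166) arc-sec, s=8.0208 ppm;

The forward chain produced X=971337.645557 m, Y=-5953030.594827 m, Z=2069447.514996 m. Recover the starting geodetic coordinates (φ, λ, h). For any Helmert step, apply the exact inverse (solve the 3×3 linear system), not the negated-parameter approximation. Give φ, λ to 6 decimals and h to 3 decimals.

φ=19.054563°, λ=-80.738664°, h=582.894 m

start: X=971337.6456, Y=-5953030.5948, Z=2069447.5150 m
→ Helmert⁻¹: X=970928.8396, Y=-5952677.1739, Z=2069399.6918
→ Helmert⁻¹: X=970896.1326, Y=-5952421.7922, Z=2069181.9750
→ Helmert⁻¹: X=970937.3067, Y=-5952720.3972, Z=2069225.4050
→ Helmert⁻¹: X=970715.2616, Y=-5952991.1953, Z=2069275.0947
→ geod (Bowring, a=6378388.000): φ=19.05456300°, λ=-80.73866400°, h=582.8940 m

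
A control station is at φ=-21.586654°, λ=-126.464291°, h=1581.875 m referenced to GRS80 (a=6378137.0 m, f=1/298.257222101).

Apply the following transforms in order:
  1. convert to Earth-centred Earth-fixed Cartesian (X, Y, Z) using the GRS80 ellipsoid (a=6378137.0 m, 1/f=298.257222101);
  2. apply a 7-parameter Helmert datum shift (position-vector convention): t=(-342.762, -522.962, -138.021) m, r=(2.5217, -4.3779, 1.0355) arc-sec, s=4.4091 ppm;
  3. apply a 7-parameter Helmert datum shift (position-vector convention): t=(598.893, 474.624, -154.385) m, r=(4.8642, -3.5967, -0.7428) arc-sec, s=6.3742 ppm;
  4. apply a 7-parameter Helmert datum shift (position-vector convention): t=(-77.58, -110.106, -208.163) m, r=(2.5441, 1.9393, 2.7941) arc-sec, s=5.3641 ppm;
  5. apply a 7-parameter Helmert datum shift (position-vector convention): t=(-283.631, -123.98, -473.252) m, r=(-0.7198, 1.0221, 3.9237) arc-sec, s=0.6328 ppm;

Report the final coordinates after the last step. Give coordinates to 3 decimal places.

start: φ=-21.586654°, λ=-126.464291°, h=1581.875 m
→ ECEF (a=6378137.000, f=1/298.257222101): X=-3527268.4386, Y=-4773048.1945, Z=-2332497.3402
→ Helmert 7p (PV): X=-3527553.2841, Y=-4773581.3930, Z=-2332778.8641
→ Helmert 7p (PV): X=-3526953.3895, Y=-4773069.4806, Z=-2333122.2029
→ Helmert 7p (PV): X=-3527007.1673, Y=-4773224.1896, Z=-2333368.5925
→ Helmert 7p (PV): X=-3527213.7934, Y=-4773426.4259, Z=-2333809.1866

X=-3527213.793 m, Y=-4773426.426 m, Z=-2333809.187 m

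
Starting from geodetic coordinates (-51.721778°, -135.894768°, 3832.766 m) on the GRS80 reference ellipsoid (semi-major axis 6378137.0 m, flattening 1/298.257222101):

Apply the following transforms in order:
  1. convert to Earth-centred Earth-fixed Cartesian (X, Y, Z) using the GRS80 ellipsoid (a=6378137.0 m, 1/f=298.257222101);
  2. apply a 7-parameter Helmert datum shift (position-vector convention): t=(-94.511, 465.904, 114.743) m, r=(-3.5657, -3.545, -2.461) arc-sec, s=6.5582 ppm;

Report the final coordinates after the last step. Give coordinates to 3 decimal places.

start: φ=-51.721778°, λ=-135.894768°, h=3832.766 m
→ ECEF (a=6378137.000, f=1/298.257222101): X=-2844736.4837, Y=-2757245.1972, Z=-4986694.3658
→ Helmert 7p (PV): X=-2844796.8436, Y=-2756849.6398, Z=-4986613.5535

X=-2844796.844 m, Y=-2756849.640 m, Z=-4986613.554 m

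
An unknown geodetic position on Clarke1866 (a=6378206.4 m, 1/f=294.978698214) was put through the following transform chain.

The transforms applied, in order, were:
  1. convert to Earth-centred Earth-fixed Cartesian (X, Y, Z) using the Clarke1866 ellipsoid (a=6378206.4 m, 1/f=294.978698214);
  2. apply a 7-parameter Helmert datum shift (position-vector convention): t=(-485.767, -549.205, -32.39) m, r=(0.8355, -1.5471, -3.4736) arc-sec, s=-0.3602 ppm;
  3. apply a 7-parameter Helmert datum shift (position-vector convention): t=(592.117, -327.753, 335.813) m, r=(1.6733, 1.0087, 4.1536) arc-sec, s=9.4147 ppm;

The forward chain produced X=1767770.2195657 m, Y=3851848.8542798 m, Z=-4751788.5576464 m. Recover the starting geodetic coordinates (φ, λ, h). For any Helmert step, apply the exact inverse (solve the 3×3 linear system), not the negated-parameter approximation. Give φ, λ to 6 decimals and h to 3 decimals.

φ=-48.460792°, λ=65.353572°, h=1733.114 m

start: X=1767770.2196, Y=3851848.8543, Z=-4751788.5576 m
→ Helmert⁻¹: X=1767262.2745, Y=3852066.2019, Z=-4752102.2382
→ Helmert⁻¹: X=1767648.1547, Y=3852627.3137, Z=-4752100.4238
→ geod (Bowring, a=6378206.400): φ=-48.46079200°, λ=65.35357200°, h=1733.1140 m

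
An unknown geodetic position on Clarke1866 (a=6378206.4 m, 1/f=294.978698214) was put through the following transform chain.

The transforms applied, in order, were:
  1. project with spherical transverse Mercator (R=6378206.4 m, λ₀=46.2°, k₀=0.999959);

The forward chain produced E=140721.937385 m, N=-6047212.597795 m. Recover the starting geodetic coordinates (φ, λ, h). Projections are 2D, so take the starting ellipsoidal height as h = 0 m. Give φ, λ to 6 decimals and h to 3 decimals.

φ=-54.305254°, λ=48.366809°, h=0.000 m

start: E=140721.9374, N=-6047212.5978 m
→ tm⁻¹: φ=-54.30525400°, λ=48.36680900°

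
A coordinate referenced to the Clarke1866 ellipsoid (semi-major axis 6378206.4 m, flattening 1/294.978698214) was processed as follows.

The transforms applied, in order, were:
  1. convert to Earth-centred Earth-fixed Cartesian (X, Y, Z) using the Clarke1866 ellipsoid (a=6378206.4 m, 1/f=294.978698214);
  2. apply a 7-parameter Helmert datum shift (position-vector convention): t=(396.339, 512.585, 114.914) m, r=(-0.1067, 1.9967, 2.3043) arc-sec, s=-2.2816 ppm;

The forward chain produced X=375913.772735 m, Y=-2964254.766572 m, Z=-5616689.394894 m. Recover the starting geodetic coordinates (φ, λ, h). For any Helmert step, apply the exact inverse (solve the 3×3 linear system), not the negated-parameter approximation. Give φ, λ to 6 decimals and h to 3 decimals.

φ=-62.145513°, λ=-82.780954°, h=1017.430 m

start: X=375913.7727, Y=-2964254.7666, Z=-5616689.3949 m
→ Helmert⁻¹: X=375539.5417, Y=-2964775.4058, Z=-5616815.0226
→ geod (Bowring, a=6378206.400): φ=-62.14551300°, λ=-82.78095400°, h=1017.4300 m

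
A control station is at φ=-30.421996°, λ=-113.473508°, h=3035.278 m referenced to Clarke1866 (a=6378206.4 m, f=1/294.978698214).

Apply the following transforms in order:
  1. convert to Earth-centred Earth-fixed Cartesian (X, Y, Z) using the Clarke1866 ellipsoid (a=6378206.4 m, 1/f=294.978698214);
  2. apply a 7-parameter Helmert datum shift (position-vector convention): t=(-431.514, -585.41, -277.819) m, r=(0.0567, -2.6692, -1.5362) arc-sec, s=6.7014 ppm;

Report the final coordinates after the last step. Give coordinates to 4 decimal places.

X=-2194196.1310 m, Y=-5052276.7102 m, Z=-3212492.1269 m

start: φ=-30.421996°, λ=-113.473508°, h=3035.278 m
→ ECEF (a=6378206.400, f=1/294.978698214): X=-2193753.8599, Y=-5051674.6685, Z=-3212163.0044
→ Helmert 7p (PV): X=-2194196.1310, Y=-5052276.7102, Z=-3212492.1269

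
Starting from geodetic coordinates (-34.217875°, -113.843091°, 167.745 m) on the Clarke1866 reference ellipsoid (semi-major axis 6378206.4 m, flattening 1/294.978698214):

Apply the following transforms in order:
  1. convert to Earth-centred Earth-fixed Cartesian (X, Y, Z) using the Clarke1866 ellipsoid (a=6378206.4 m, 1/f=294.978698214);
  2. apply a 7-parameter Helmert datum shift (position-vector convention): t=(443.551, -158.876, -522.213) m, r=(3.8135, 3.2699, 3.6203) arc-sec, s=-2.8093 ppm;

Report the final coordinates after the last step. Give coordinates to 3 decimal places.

start: φ=-34.217875°, λ=-113.843091°, h=167.745 m
→ ECEF (a=6378206.400, f=1/294.978698214): X=-2134337.3763, Y=-4829350.4603, Z=-3566365.1167
→ Helmert 7p (PV): X=-2133859.6033, Y=-4829467.2943, Z=-3566932.7618

X=-2133859.603 m, Y=-4829467.294 m, Z=-3566932.762 m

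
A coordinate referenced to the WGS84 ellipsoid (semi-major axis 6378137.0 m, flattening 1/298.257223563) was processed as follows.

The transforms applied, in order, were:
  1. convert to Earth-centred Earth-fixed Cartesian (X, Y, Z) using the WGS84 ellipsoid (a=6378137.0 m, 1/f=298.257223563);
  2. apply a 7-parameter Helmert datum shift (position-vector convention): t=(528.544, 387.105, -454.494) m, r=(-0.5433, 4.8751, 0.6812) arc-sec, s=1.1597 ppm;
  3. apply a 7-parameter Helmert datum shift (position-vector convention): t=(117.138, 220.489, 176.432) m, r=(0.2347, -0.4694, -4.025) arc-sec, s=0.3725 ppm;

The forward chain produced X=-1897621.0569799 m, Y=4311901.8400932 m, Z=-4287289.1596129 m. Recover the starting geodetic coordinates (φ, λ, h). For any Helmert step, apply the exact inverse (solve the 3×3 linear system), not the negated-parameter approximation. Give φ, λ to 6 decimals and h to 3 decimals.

start: X=-1897621.0570, Y=4311901.8401, Z=-4287289.1596 m
→ Helmert⁻¹: X=-1897831.3813, Y=4311637.8327, Z=-4287464.5816
→ Helmert⁻¹: X=-1898242.1608, Y=4311263.2890, Z=-4287038.6254
→ geod (Bowring, a=6378137.000): φ=-42.49604900°, λ=113.76381500°, h=958.4760 m

φ=-42.496049°, λ=113.763815°, h=958.476 m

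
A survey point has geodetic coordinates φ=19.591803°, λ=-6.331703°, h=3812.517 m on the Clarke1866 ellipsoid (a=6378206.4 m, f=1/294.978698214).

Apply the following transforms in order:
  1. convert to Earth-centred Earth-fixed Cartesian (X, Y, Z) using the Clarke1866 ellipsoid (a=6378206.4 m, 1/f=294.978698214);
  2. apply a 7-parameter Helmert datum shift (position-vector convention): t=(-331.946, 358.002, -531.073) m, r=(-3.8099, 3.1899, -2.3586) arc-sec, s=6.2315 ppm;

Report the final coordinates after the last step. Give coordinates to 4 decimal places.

X=5977863.2618 m, Y=-663015.5577 m, Z=2125732.6088 m

start: φ=19.591803°, λ=-6.331703°, h=3812.517 m
→ ECEF (a=6378206.400, f=1/294.978698214): X=5978132.6562, Y=-663340.3424, Z=2126330.6318
→ Helmert 7p (PV): X=5977863.2618, Y=-663015.5577, Z=2125732.6088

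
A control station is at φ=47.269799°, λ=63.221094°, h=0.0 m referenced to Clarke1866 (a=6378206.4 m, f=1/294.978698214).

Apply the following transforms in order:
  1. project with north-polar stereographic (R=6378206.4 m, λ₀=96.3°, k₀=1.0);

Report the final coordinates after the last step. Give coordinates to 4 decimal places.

E=-2723630.9048 m, N=-4181405.5764 m

start: φ=47.269799°, λ=63.221094°, h=0.000 m
→ stereo (R=6378206.4, λ₀=96.3°): E=-2723630.9048, N=-4181405.5764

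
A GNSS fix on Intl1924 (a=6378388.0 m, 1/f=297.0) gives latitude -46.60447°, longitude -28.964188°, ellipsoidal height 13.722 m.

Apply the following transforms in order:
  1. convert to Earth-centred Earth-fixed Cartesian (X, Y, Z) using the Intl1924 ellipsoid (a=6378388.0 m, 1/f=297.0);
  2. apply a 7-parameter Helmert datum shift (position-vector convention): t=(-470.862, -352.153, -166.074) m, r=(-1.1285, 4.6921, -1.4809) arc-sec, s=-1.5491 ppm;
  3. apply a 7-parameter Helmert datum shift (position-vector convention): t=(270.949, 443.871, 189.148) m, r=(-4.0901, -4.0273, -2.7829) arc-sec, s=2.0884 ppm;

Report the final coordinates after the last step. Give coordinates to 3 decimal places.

start: φ=-46.604470°, λ=-28.964188°, h=13.722 m
→ ECEF (a=6378388.000, f=1/297.0): X=3840872.0349, Y=-2125892.9007, Z=-4611761.3190
→ Helmert 7p (PV): X=3840275.0520, Y=-2126294.5678, Z=-4611995.9897
→ Helmert 7p (PV): X=3840615.3823, Y=-2125998.4032, Z=-4611699.3291

X=3840615.382 m, Y=-2125998.403 m, Z=-4611699.329 m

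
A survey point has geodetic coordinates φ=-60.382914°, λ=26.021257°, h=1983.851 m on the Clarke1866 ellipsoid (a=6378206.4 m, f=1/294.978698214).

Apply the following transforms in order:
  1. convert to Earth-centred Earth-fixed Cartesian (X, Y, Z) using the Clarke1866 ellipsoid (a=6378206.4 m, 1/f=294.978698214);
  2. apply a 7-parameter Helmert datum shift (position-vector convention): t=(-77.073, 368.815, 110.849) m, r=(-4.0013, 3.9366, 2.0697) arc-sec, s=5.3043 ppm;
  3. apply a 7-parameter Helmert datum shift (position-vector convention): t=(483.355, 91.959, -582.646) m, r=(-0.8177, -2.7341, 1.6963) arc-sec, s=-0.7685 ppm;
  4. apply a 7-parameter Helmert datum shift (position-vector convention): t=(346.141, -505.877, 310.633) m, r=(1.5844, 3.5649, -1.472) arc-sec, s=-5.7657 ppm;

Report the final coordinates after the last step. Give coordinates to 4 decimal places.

X=2841350.8696 m, Y=1386726.9748 m, Z=-5523454.1773 m

start: φ=-60.382914°, λ=26.021257°, h=1983.851 m
→ ECEF (a=6378206.400, f=1/294.978698214): X=2840745.0335, Y=1386828.8064, Z=-5523212.3963
→ Helmert 7p (PV): X=2840563.7009, Y=1387126.3378, Z=-5523211.9635
→ Helmert 7p (PV): X=2841106.6771, Y=1387218.6955, Z=-5523758.2114
→ Helmert 7p (PV): X=2841350.8696, Y=1386726.9748, Z=-5523454.1773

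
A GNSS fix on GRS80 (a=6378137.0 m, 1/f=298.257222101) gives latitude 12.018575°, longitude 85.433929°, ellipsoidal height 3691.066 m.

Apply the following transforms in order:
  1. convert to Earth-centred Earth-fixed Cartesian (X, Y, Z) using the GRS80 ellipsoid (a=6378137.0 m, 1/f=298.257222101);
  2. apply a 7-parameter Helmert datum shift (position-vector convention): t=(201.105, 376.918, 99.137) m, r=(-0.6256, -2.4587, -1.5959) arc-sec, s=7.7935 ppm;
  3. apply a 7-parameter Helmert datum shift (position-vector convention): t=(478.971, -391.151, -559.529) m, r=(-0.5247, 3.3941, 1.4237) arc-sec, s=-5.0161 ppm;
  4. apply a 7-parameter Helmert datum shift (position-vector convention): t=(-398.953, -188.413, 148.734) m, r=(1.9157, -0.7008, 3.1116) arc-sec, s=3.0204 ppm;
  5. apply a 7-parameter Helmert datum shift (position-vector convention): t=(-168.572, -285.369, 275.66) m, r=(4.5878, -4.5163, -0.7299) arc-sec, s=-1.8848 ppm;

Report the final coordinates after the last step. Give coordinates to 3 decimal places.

start: φ=12.018575°, λ=85.433929°, h=3691.066 m
→ ECEF (a=6378137.000, f=1/298.257222101): X=496984.4233, Y=6223031.3281, Z=1320180.9560
→ Helmert 7p (PV): X=497221.8136, Y=6223456.9041, Z=1320277.4314
→ Helmert 7p (PV): X=497677.0597, Y=6223041.3261, Z=1319687.2667
→ Helmert 7p (PV): X=497181.2484, Y=6222866.9602, Z=1319899.4747
→ Helmert 7p (PV): X=497004.8599, Y=6222538.7455, Z=1320321.9436

X=497004.860 m, Y=6222538.745 m, Z=1320321.944 m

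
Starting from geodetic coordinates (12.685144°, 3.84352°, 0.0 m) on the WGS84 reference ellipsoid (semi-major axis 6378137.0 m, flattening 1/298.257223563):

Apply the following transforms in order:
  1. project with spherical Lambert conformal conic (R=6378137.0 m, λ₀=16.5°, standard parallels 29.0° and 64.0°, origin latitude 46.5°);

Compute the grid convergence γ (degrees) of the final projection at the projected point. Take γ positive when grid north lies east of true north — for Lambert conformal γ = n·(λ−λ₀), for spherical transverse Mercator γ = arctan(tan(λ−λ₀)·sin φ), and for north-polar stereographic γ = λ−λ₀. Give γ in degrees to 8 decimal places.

-9.33333922

start: φ=12.685144°, λ=3.843520°, h=0.000 m
→ into lcc (λ₀=16.5°): φ=12.68514400°, λ−λ₀=-12.65648000°
convergence γ = -9.33333922°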